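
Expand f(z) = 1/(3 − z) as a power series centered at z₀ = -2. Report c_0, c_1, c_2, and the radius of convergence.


Let w = z − z₀, so z = z₀ + w.
Then 3 − z = 3 − (z₀ + w) = (3 − z₀) − w = 5 − w.
f(z) = 1/(5 − w) = (1/(5)) · 1/(1 − w/(5)) = Σ_{n≥0} w^n / (5)^(n+1).
So c_n = 1/(5)^(n+1):
  c_0 = 1/(5)^1 = 1/5.
  c_1 = 1/(5)^2 = 1/25.
  c_2 = 1/(5)^3 = 1/125.
The series is valid for |w/d| < 1, i.e. |z − z₀| < |d|.
Radius of convergence: R = |3 − z₀| = |5| = 5 (distance from z₀ to the singularity z = 3).

c_0 = 1/5, c_1 = 1/25, c_2 = 1/125; R = 5.


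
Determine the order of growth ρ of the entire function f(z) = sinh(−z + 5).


sinh(w) is a linear combination of e^{iw} and e^{−iw} (or e^w, e^{−w} in the hyperbolic case), so |sinh(w)| ≤ e^{|w|}. With w = −z + 5, |w| ≤ 1|z| + 5 = 1r + 5 on |z| = r, giving M(r) ≤ e^{1r + 5}, so ρ ≤ 1. On a suitable ray (z = it for sin/cos; z = t for sinh/cosh, t real → ∞), |sinh(−z + 5)| grows like e^{1|t|}/2, so ρ ≥ 1. Hence ρ = 1.
Therefore ρ = 1.

Order ρ = 1.


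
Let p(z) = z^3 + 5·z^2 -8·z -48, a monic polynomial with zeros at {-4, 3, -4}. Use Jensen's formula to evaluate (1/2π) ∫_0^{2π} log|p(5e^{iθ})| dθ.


Zeros: -4, -4, 3; r = 5.
Inside |z| < r: -4, -4, 3. Outside (|z| ≥ r): ∅.
p(0) = -48, so log|p(0)| = log(48) = 3.8712.
Apply Jensen: I(r) = log|p(0)| + Σ_k log(r/|z_k|), summed over zeros inside |z| < r.
  log(r/|z_k|) for z_k = -4: log(5/4) = 0.2231
  log(r/|z_k|) for z_k = 3: log(5/3) = 0.5108
  log(r/|z_k|) for z_k = -4: log(5/4) = 0.2231
Sum over inside zeros: 0.9571.
I(r) = log|p(0)| + (inside sum) = 3.8712 + 0.9571 = 4.8283.
Closed form (all zeros inside, monic): I(r) = n·log(r) = 3·log(5) = 4.8283. ✓

I(r) ≈ 4.8283.


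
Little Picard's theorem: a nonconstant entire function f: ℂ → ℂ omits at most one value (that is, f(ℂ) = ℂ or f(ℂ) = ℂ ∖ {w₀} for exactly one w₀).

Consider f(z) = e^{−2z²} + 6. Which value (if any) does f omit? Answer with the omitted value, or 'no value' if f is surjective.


Little Picard bounds the complement of f(ℂ) to at most one point.
The exponent g(z) = −2z² is a nonconstant polynomial, hence surjective onto ℂ. So e^{g(z)} takes every value in {e^w : w ∈ ℂ} = ℂ ∖ {0}. Adding 6 shifts the range to ℂ ∖ {6}. f omits exactly 6.

Omitted value: 6.


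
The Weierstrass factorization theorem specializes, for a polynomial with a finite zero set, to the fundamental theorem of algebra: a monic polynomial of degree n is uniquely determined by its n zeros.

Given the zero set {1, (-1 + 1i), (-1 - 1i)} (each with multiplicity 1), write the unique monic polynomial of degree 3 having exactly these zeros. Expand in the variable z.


The polynomial is p(z) = ∏_{α ∈ S} (z − α), where S = {1, (-1 + 1i), (-1 - 1i)}.
Expanding the product yields: p(z) = z^3 + z^2 -2.
Note conjugate pairs combine to real quadratics: (z − (-1+1i))(z − (-1−1i)) = z² + 2z + 2.
The resulting polynomial has degree 3 and real coefficients as required.

p(z) = z^3 + z^2 -2.


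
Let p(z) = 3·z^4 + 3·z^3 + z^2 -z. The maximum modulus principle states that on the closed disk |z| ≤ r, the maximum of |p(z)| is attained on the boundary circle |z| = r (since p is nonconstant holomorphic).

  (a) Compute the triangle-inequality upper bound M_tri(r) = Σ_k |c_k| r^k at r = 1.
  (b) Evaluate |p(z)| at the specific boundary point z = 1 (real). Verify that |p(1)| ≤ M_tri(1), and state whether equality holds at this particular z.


Coefficients: c_0 = 0, c_1 = -1, c_2 = 1, c_3 = 3, c_4 = 3. Radius r = 1.
Part (a). Triangle bound: M_tri(r) = Σ_k |c_k| r^k
  = |0|·1^0 + |-1|·1^1 + |1|·1^2 + |3|·1^3 + |3|·1^4
  = 0 + 1 + 1 + 3 + 3 = 8.
This bounds M(r) := max_{|z|=r} |p(z)| from above; equality holds iff all terms c_k z^k can be made to align in phase at a single z on |z|=r.
Part (b). At z = 1 (real, on the circle |z| = r):
  p(1) = (0)·1^0 + (-1)·1^1 + (1)·1^2 + (3)·1^3 + (3)·1^4 = 6.
  |p(1)| = 6.
Check: |p(1)| = 6 ≤ 8 = M_tri(1). ✓ Equality does not hold at z = 1 (the coefficients have mixed signs, so the terms do not all align in phase there).

M_tri(1) = 8; |p(1)| = 6; equality at z=1: no.


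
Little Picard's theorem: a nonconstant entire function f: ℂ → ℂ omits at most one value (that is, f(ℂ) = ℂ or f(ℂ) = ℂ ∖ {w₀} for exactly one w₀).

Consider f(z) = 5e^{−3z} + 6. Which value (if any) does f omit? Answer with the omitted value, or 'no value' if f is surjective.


Little Picard bounds the complement of f(ℂ) to at most one point.
e^{−3z} is never zero on ℂ, so 5·e^{−3z} takes every value in ℂ ∖ {0}. Adding 6 shifts the range to ℂ ∖ {6}. Thus f omits exactly the value 6.

Omitted value: 6.


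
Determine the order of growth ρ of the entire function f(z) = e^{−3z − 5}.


|e^{−3z − 5}| = e^{Re(-3·z) + -5} ≤ e^{3|z|^1 + -5} = e^{3r^1 + -5} on |z| = r, so ρ ≤ 1. Choosing z on |z|=r so that -3·z is real positive (always possible by picking arg z appropriately) gives |f(z)| = e^{3r^1 + -5}, matching the bound. The additive constant -5 does not affect log log M(r) ~ 1·log r. Hence ρ = 1.
Therefore ρ = 1.

Order ρ = 1.


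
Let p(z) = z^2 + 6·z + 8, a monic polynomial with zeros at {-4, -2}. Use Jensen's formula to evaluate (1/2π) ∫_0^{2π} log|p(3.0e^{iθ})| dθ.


Zeros: -4, -2; r = 3.0.
Inside |z| < r: -2. Outside (|z| ≥ r): -4.
p(0) = 8, so log|p(0)| = log(8) = 2.0794.
Apply Jensen: I(r) = log|p(0)| + Σ_k log(r/|z_k|), summed over zeros inside |z| < r.
  log(r/|z_k|) for z_k = -2: log(3.0/2) = 0.4055
  Outside zeros (-4) contribute nothing to the Jensen sum.
Sum over inside zeros: 0.4055.
I(r) = log|p(0)| + (inside sum) = 2.0794 + 0.4055 = 2.4849.
Note: since some zeros are outside |z| ≤ r, the simplified n·log(r) form does NOT apply — only the inside zeros contribute.

I(r) ≈ 2.4849.


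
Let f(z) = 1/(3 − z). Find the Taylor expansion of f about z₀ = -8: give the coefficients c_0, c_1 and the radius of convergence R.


Let w = z − z₀, so z = z₀ + w.
Then 3 − z = 3 − (z₀ + w) = (3 − z₀) − w = 11 − w.
f(z) = 1/(11 − w) = (1/(11)) · 1/(1 − w/(11)) = Σ_{n≥0} w^n / (11)^(n+1).
So c_n = 1/(11)^(n+1):
  c_0 = 1/(11)^1 = 1/11.
  c_1 = 1/(11)^2 = 1/121.
The series is valid for |w/d| < 1, i.e. |z − z₀| < |d|.
Radius of convergence: R = |3 − z₀| = |11| = 11 (distance from z₀ to the singularity z = 3).

c_0 = 1/11, c_1 = 1/121; R = 11.


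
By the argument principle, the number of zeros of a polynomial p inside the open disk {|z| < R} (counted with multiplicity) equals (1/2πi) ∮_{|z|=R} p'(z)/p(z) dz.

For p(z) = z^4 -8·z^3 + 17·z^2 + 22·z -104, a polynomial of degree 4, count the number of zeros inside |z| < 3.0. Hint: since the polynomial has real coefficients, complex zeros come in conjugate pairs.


The zeros of p are: -2, 4, (3 + 2i), (3 - 2i).
Their magnitudes are: 2, 4, 3.606, 3.606.
Zeros with |z| < R = 3.0: -2.
Count = 1.
By the argument principle, (1/2πi) ∮_{|z|=R} p'(z)/p(z) dz equals exactly this count.

Number of zeros inside |z| < 3.0: 1.


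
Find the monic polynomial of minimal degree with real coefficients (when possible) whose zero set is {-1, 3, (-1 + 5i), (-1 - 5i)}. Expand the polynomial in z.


The polynomial is p(z) = ∏_{α ∈ S} (z − α), where S = {-1, 3, (-1 + 5i), (-1 - 5i)}.
Expanding the product yields: p(z) = z^4 + 19·z^2 -58·z -78.
Note conjugate pairs combine to real quadratics: (z − (-1+5i))(z − (-1−5i)) = z² + 2z + 26.
The resulting polynomial has degree 4 and real coefficients as required.

p(z) = z^4 + 19·z^2 -58·z -78.


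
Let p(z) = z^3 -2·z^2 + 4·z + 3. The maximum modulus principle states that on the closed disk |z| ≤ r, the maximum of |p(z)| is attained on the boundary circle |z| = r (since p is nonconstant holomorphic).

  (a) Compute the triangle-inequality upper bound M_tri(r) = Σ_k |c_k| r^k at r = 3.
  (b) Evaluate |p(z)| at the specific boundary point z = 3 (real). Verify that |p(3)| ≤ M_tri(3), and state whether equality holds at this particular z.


Coefficients: c_0 = 3, c_1 = 4, c_2 = -2, c_3 = 1. Radius r = 3.
Part (a). Triangle bound: M_tri(r) = Σ_k |c_k| r^k
  = |3|·3^0 + |4|·3^1 + |-2|·3^2 + |1|·3^3
  = 3 + 12 + 18 + 27 = 60.
This bounds M(r) := max_{|z|=r} |p(z)| from above; equality holds iff all terms c_k z^k can be made to align in phase at a single z on |z|=r.
Part (b). At z = 3 (real, on the circle |z| = r):
  p(3) = (3)·3^0 + (4)·3^1 + (-2)·3^2 + (1)·3^3 = 24.
  |p(3)| = 24.
Check: |p(3)| = 24 ≤ 60 = M_tri(3). ✓ Equality does not hold at z = 3 (the coefficients have mixed signs, so the terms do not all align in phase there).

M_tri(3) = 60; |p(3)| = 24; equality at z=3: no.


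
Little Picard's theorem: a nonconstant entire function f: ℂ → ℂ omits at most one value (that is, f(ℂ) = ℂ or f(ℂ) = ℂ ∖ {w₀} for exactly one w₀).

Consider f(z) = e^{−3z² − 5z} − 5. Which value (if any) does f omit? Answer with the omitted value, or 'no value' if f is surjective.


Little Picard bounds the complement of f(ℂ) to at most one point.
The exponent g(z) = −3z² − 5z is a nonconstant polynomial, hence surjective onto ℂ. So e^{g(z)} takes every value in {e^w : w ∈ ℂ} = ℂ ∖ {0}. Adding -5 shifts the range to ℂ ∖ {-5}. f omits exactly -5.

Omitted value: -5.


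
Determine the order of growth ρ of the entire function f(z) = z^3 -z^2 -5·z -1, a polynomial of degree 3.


|f(z)| ≤ Σ|c_k|·r^k = O(r^3) as r → ∞. Polynomial growth is O(e^{r^ε}) for every ε > 0 (since r^3/e^{r^ε} → 0), so ρ ≤ ε for all ε > 0, i.e. ρ = 0. Every nonconstant polynomial has order 0.
Therefore ρ = 0.

Order ρ = 0.


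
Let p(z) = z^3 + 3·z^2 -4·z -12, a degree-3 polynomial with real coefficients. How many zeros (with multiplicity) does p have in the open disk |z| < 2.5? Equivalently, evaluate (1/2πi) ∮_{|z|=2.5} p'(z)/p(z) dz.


The zeros of p are: 2, -2, -3.
Their magnitudes are: 2, 2, 3.
Zeros with |z| < R = 2.5: 2, -2.
Count = 2.
By the argument principle, (1/2πi) ∮_{|z|=R} p'(z)/p(z) dz equals exactly this count.

Number of zeros inside |z| < 2.5: 2.


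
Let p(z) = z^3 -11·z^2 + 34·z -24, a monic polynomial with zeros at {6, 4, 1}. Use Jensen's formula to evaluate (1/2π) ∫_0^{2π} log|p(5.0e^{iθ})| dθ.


Zeros: 1, 4, 6; r = 5.0.
Inside |z| < r: 1, 4. Outside (|z| ≥ r): 6.
p(0) = -24, so log|p(0)| = log(24) = 3.1781.
Apply Jensen: I(r) = log|p(0)| + Σ_k log(r/|z_k|), summed over zeros inside |z| < r.
  log(r/|z_k|) for z_k = 4: log(5.0/4) = 0.2231
  log(r/|z_k|) for z_k = 1: log(5.0/1) = 1.6094
  Outside zeros (6) contribute nothing to the Jensen sum.
Sum over inside zeros: 1.8326.
I(r) = log|p(0)| + (inside sum) = 3.1781 + 1.8326 = 5.0106.
Note: since some zeros are outside |z| ≤ r, the simplified n·log(r) form does NOT apply — only the inside zeros contribute.

I(r) ≈ 5.0106.


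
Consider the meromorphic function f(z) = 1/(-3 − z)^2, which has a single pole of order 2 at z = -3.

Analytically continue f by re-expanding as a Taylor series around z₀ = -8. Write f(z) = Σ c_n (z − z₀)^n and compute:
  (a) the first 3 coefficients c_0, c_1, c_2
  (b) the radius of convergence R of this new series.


Let w = z − z₀, so z = z₀ + w.
Then -3 − z = -3 − (z₀ + w) = (-3 − z₀) − w = 5 − w.
f(z) = 1/(5 − w)^2 = (1/(5)^2) · (1 − w/(5))^{−2}.
By the binomial series (1−u)^{−2} = Σ_{n≥0} C(n+1, 1) u^n for |u|<1, with u = w/(5):
  c_n = C(n+1, 1) / (5)^(n+2).
  c_0 = 1/(5)^2 = 1/25.
  c_1 = 2/(5)^3 = 2/125.
  c_2 = 3/(5)^4 = 3/625.
The series is valid for |w/d| < 1, i.e. |z − z₀| < |d|.
Radius of convergence: R = |-3 − z₀| = |5| = 5 (distance from z₀ to the singularity z = -3).

c_0 = 1/25, c_1 = 2/125, c_2 = 3/625; R = 5.


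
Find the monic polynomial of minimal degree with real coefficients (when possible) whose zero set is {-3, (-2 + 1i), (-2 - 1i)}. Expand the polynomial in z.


The polynomial is p(z) = ∏_{α ∈ S} (z − α), where S = {-3, (-2 + 1i), (-2 - 1i)}.
Expanding the product yields: p(z) = z^3 + 7·z^2 + 17·z + 15.
Note conjugate pairs combine to real quadratics: (z − (-2+1i))(z − (-2−1i)) = z² + 4z + 5.
The resulting polynomial has degree 3 and real coefficients as required.

p(z) = z^3 + 7·z^2 + 17·z + 15.


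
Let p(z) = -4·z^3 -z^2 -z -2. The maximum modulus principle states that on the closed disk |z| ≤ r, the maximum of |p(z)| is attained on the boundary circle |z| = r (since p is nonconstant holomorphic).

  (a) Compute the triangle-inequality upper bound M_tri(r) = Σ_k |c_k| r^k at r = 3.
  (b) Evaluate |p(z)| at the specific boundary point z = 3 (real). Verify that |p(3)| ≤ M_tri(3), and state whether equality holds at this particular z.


Coefficients: c_0 = -2, c_1 = -1, c_2 = -1, c_3 = -4. Radius r = 3.
Part (a). Triangle bound: M_tri(r) = Σ_k |c_k| r^k
  = |-2|·3^0 + |-1|·3^1 + |-1|·3^2 + |-4|·3^3
  = 2 + 3 + 9 + 108 = 122.
This bounds M(r) := max_{|z|=r} |p(z)| from above; equality holds iff all terms c_k z^k can be made to align in phase at a single z on |z|=r.
Part (b). At z = 3 (real, on the circle |z| = r):
  p(3) = (-2)·3^0 + (-1)·3^1 + (-1)·3^2 + (-4)·3^3 = -122.
  |p(3)| = 122.
Since all nonzero coefficients share the same sign, |p(3)| = 122 = M_tri(3); the triangle bound is attained at z = 3, so in fact M(r) = 122.

M_tri(3) = 122; |p(3)| = 122; equality at z=3: yes.


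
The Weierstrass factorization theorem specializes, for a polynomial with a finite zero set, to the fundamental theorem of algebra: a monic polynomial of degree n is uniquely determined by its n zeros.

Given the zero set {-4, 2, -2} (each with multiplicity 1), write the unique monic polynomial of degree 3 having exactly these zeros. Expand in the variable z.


The polynomial is p(z) = ∏_{α ∈ S} (z − α), where S = {-4, 2, -2}.
Expanding the product yields: p(z) = z^3 + 4·z^2 -4·z -16.
The resulting polynomial has degree 3 and real coefficients as required.

p(z) = z^3 + 4·z^2 -4·z -16.


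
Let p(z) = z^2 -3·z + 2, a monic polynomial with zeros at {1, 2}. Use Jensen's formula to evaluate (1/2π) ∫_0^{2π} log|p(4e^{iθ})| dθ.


Zeros: 1, 2; r = 4.
Inside |z| < r: 1, 2. Outside (|z| ≥ r): ∅.
p(0) = 2, so log|p(0)| = log(2) = 0.6931.
Apply Jensen: I(r) = log|p(0)| + Σ_k log(r/|z_k|), summed over zeros inside |z| < r.
  log(r/|z_k|) for z_k = 1: log(4/1) = 1.3863
  log(r/|z_k|) for z_k = 2: log(4/2) = 0.6931
Sum over inside zeros: 2.0794.
I(r) = log|p(0)| + (inside sum) = 0.6931 + 2.0794 = 2.7726.
Closed form (all zeros inside, monic): I(r) = n·log(r) = 2·log(4) = 2.7726. ✓

I(r) ≈ 2.7726.


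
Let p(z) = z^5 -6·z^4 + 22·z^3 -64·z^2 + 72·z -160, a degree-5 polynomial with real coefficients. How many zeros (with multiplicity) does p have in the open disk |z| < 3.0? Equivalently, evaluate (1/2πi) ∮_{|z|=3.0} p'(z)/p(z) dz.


The zeros of p are: (1 + 3i), (1 - 3i), (0 + 2i), (0 - 2i), 4.
Their magnitudes are: 3.162, 3.162, 2, 2, 4.
Zeros with |z| < R = 3.0: (0 + 2i), (0 - 2i).
Count = 2.
By the argument principle, (1/2πi) ∮_{|z|=R} p'(z)/p(z) dz equals exactly this count.

Number of zeros inside |z| < 3.0: 2.


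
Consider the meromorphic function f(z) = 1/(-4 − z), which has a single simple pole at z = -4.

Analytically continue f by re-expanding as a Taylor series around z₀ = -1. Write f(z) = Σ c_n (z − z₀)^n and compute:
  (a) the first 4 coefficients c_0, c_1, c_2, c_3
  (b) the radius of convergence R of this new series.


Let w = z − z₀, so z = z₀ + w.
Then -4 − z = -4 − (z₀ + w) = (-4 − z₀) − w = -3 − w.
f(z) = 1/(-3 − w) = (1/(-3)) · 1/(1 − w/(-3)) = Σ_{n≥0} w^n / (-3)^(n+1).
So c_n = 1/(-3)^(n+1):
  c_0 = 1/(-3)^1 = -1/3.
  c_1 = 1/(-3)^2 = 1/9.
  c_2 = 1/(-3)^3 = -1/27.
  c_3 = 1/(-3)^4 = 1/81.
The series is valid for |w/d| < 1, i.e. |z − z₀| < |d|.
Radius of convergence: R = |-4 − z₀| = |-3| = 3 (distance from z₀ to the singularity z = -4).

c_0 = -1/3, c_1 = 1/9, c_2 = -1/27, c_3 = 1/81; R = 3.


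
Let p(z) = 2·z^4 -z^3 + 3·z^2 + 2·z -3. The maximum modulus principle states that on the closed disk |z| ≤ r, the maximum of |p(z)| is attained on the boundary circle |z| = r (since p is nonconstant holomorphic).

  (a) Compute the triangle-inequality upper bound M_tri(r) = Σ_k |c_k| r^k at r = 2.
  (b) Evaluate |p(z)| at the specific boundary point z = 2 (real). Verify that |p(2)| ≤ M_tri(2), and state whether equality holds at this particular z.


Coefficients: c_0 = -3, c_1 = 2, c_2 = 3, c_3 = -1, c_4 = 2. Radius r = 2.
Part (a). Triangle bound: M_tri(r) = Σ_k |c_k| r^k
  = |-3|·2^0 + |2|·2^1 + |3|·2^2 + |-1|·2^3 + |2|·2^4
  = 3 + 4 + 12 + 8 + 32 = 59.
This bounds M(r) := max_{|z|=r} |p(z)| from above; equality holds iff all terms c_k z^k can be made to align in phase at a single z on |z|=r.
Part (b). At z = 2 (real, on the circle |z| = r):
  p(2) = (-3)·2^0 + (2)·2^1 + (3)·2^2 + (-1)·2^3 + (2)·2^4 = 37.
  |p(2)| = 37.
Check: |p(2)| = 37 ≤ 59 = M_tri(2). ✓ Equality does not hold at z = 2 (the coefficients have mixed signs, so the terms do not all align in phase there).

M_tri(2) = 59; |p(2)| = 37; equality at z=2: no.


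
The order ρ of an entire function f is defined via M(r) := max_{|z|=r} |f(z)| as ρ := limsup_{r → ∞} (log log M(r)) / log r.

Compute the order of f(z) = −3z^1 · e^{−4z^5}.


M(r) = max_{|z|=r} |-3|·|z|^1·|e^{−4z^5}| = 3·r^1 · e^{4r^5} (the factors attain their maxima compatibly on |z|=r). Then log M(r) = log 3 + 1·log r + 4r^5, dominated by the last term, so log log M(r) ~ 5·log r. The polynomial factor -3z^1 contributes only a log r term and does not affect the order. ρ = 5.
Therefore ρ = 5.

Order ρ = 5.


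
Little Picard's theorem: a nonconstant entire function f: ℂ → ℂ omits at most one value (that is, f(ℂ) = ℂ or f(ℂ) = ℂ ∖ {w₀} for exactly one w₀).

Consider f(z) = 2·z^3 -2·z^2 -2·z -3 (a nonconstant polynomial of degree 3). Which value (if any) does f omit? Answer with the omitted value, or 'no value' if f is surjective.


Little Picard bounds the complement of f(ℂ) to at most one point.
For every w ∈ ℂ, the equation p(z) − w = 0 is a nonconstant polynomial in z and hence has at least one root by the fundamental theorem of algebra. So p is surjective onto ℂ, omitting no value.

Omitted value: no value.


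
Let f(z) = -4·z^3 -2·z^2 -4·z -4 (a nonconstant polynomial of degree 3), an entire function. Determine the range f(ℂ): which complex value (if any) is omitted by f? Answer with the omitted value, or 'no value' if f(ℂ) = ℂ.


Little Picard bounds the complement of f(ℂ) to at most one point.
For every w ∈ ℂ, the equation p(z) − w = 0 is a nonconstant polynomial in z and hence has at least one root by the fundamental theorem of algebra. So p is surjective onto ℂ, omitting no value.

Omitted value: no value.


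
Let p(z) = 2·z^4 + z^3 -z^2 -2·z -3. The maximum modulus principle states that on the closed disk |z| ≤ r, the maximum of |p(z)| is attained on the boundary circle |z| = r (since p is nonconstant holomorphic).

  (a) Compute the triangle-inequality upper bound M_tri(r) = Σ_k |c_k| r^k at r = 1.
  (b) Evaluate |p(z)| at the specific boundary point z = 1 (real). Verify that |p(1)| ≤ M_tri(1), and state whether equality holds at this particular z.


Coefficients: c_0 = -3, c_1 = -2, c_2 = -1, c_3 = 1, c_4 = 2. Radius r = 1.
Part (a). Triangle bound: M_tri(r) = Σ_k |c_k| r^k
  = |-3|·1^0 + |-2|·1^1 + |-1|·1^2 + |1|·1^3 + |2|·1^4
  = 3 + 2 + 1 + 1 + 2 = 9.
This bounds M(r) := max_{|z|=r} |p(z)| from above; equality holds iff all terms c_k z^k can be made to align in phase at a single z on |z|=r.
Part (b). At z = 1 (real, on the circle |z| = r):
  p(1) = (-3)·1^0 + (-2)·1^1 + (-1)·1^2 + (1)·1^3 + (2)·1^4 = -3.
  |p(1)| = 3.
Check: |p(1)| = 3 ≤ 9 = M_tri(1). ✓ Equality does not hold at z = 1 (the coefficients have mixed signs, so the terms do not all align in phase there).

M_tri(1) = 9; |p(1)| = 3; equality at z=1: no.


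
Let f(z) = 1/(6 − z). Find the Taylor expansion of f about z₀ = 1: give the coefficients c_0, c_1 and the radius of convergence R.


Let w = z − z₀, so z = z₀ + w.
Then 6 − z = 6 − (z₀ + w) = (6 − z₀) − w = 5 − w.
f(z) = 1/(5 − w) = (1/(5)) · 1/(1 − w/(5)) = Σ_{n≥0} w^n / (5)^(n+1).
So c_n = 1/(5)^(n+1):
  c_0 = 1/(5)^1 = 1/5.
  c_1 = 1/(5)^2 = 1/25.
The series is valid for |w/d| < 1, i.e. |z − z₀| < |d|.
Radius of convergence: R = |6 − z₀| = |5| = 5 (distance from z₀ to the singularity z = 6).

c_0 = 1/5, c_1 = 1/25; R = 5.


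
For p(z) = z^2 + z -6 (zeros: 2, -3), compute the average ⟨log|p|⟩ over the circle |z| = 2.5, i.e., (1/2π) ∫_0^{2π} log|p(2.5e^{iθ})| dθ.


Zeros: -3, 2; r = 2.5.
Inside |z| < r: 2. Outside (|z| ≥ r): -3.
p(0) = -6, so log|p(0)| = log(6) = 1.7918.
Apply Jensen: I(r) = log|p(0)| + Σ_k log(r/|z_k|), summed over zeros inside |z| < r.
  log(r/|z_k|) for z_k = 2: log(2.5/2) = 0.2231
  Outside zeros (-3) contribute nothing to the Jensen sum.
Sum over inside zeros: 0.2231.
I(r) = log|p(0)| + (inside sum) = 1.7918 + 0.2231 = 2.0149.
Note: since some zeros are outside |z| ≤ r, the simplified n·log(r) form does NOT apply — only the inside zeros contribute.

I(r) ≈ 2.0149.


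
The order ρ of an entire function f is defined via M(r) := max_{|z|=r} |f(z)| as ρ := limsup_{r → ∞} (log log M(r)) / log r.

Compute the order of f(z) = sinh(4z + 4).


sinh(w) is a linear combination of e^{iw} and e^{−iw} (or e^w, e^{−w} in the hyperbolic case), so |sinh(w)| ≤ e^{|w|}. With w = 4z + 4, |w| ≤ 4|z| + 4 = 4r + 4 on |z| = r, giving M(r) ≤ e^{4r + 4}, so ρ ≤ 1. On a suitable ray (z = it for sin/cos; z = t for sinh/cosh, t real → ∞), |sinh(4z + 4)| grows like e^{4|t|}/2, so ρ ≥ 1. Hence ρ = 1.
Therefore ρ = 1.

Order ρ = 1.


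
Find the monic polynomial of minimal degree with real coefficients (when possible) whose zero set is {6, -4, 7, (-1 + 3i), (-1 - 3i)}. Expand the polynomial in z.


The polynomial is p(z) = ∏_{α ∈ S} (z − α), where S = {6, -4, 7, (-1 + 3i), (-1 - 3i)}.
Expanding the product yields: p(z) = z^5 -7·z^4 -18·z^3 + 58·z^2 + 236·z + 1680.
Note conjugate pairs combine to real quadratics: (z − (-1+3i))(z − (-1−3i)) = z² + 2z + 10.
The resulting polynomial has degree 5 and real coefficients as required.

p(z) = z^5 -7·z^4 -18·z^3 + 58·z^2 + 236·z + 1680.


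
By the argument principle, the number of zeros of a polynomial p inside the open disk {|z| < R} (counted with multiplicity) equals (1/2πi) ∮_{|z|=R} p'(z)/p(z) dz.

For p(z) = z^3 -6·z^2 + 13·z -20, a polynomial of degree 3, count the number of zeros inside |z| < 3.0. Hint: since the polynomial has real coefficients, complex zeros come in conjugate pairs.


The zeros of p are: 4, (1 + 2i), (1 - 2i).
Their magnitudes are: 4, 2.236, 2.236.
Zeros with |z| < R = 3.0: (1 + 2i), (1 - 2i).
Count = 2.
By the argument principle, (1/2πi) ∮_{|z|=R} p'(z)/p(z) dz equals exactly this count.

Number of zeros inside |z| < 3.0: 2.


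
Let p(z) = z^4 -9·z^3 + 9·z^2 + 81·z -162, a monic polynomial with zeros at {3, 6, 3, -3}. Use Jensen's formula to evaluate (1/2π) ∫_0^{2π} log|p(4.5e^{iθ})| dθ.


Zeros: -3, 3, 3, 6; r = 4.5.
Inside |z| < r: -3, 3, 3. Outside (|z| ≥ r): 6.
p(0) = -162, so log|p(0)| = log(162) = 5.0876.
Apply Jensen: I(r) = log|p(0)| + Σ_k log(r/|z_k|), summed over zeros inside |z| < r.
  log(r/|z_k|) for z_k = 3: log(4.5/3) = 0.4055
  log(r/|z_k|) for z_k = 3: log(4.5/3) = 0.4055
  log(r/|z_k|) for z_k = -3: log(4.5/3) = 0.4055
  Outside zeros (6) contribute nothing to the Jensen sum.
Sum over inside zeros: 1.2164.
I(r) = log|p(0)| + (inside sum) = 5.0876 + 1.2164 = 6.3040.
Note: since some zeros are outside |z| ≤ r, the simplified n·log(r) form does NOT apply — only the inside zeros contribute.

I(r) ≈ 6.3040.


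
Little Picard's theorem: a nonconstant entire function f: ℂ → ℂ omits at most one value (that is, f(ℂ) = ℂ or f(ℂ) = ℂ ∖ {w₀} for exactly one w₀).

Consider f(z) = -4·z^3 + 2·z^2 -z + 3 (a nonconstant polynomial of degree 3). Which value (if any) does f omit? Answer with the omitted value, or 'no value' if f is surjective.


Little Picard bounds the complement of f(ℂ) to at most one point.
For every w ∈ ℂ, the equation p(z) − w = 0 is a nonconstant polynomial in z and hence has at least one root by the fundamental theorem of algebra. So p is surjective onto ℂ, omitting no value.

Omitted value: no value.


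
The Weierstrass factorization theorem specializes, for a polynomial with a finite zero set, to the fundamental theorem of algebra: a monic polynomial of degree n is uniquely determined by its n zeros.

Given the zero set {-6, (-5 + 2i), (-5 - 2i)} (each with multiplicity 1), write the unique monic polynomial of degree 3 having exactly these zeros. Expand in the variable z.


The polynomial is p(z) = ∏_{α ∈ S} (z − α), where S = {-6, (-5 + 2i), (-5 - 2i)}.
Expanding the product yields: p(z) = z^3 + 16·z^2 + 89·z + 174.
Note conjugate pairs combine to real quadratics: (z − (-5+2i))(z − (-5−2i)) = z² + 10z + 29.
The resulting polynomial has degree 3 and real coefficients as required.

p(z) = z^3 + 16·z^2 + 89·z + 174.


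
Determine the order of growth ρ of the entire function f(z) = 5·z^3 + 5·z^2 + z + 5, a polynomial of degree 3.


|f(z)| ≤ Σ|c_k|·r^k = O(r^3) as r → ∞. Polynomial growth is O(e^{r^ε}) for every ε > 0 (since r^3/e^{r^ε} → 0), so ρ ≤ ε for all ε > 0, i.e. ρ = 0. Every nonconstant polynomial has order 0.
Therefore ρ = 0.

Order ρ = 0.


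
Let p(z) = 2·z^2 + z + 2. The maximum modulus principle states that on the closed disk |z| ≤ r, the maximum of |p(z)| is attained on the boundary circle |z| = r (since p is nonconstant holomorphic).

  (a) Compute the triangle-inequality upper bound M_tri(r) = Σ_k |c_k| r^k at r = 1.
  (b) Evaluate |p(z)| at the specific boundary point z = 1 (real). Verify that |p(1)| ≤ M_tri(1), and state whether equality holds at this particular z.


Coefficients: c_0 = 2, c_1 = 1, c_2 = 2. Radius r = 1.
Part (a). Triangle bound: M_tri(r) = Σ_k |c_k| r^k
  = |2|·1^0 + |1|·1^1 + |2|·1^2
  = 2 + 1 + 2 = 5.
This bounds M(r) := max_{|z|=r} |p(z)| from above; equality holds iff all terms c_k z^k can be made to align in phase at a single z on |z|=r.
Part (b). At z = 1 (real, on the circle |z| = r):
  p(1) = (2)·1^0 + (1)·1^1 + (2)·1^2 = 5.
  |p(1)| = 5.
Since all nonzero coefficients share the same sign, |p(1)| = 5 = M_tri(1); the triangle bound is attained at z = 1, so in fact M(r) = 5.

M_tri(1) = 5; |p(1)| = 5; equality at z=1: yes.


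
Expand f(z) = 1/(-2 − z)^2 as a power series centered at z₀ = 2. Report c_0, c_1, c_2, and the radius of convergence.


Let w = z − z₀, so z = z₀ + w.
Then -2 − z = -2 − (z₀ + w) = (-2 − z₀) − w = -4 − w.
f(z) = 1/(-4 − w)^2 = (1/(-4)^2) · (1 − w/(-4))^{−2}.
By the binomial series (1−u)^{−2} = Σ_{n≥0} C(n+1, 1) u^n for |u|<1, with u = w/(-4):
  c_n = C(n+1, 1) / (-4)^(n+2).
  c_0 = 1/(-4)^2 = 1/16.
  c_1 = 2/(-4)^3 = -1/32.
  c_2 = 3/(-4)^4 = 3/256.
The series is valid for |w/d| < 1, i.e. |z − z₀| < |d|.
Radius of convergence: R = |-2 − z₀| = |-4| = 4 (distance from z₀ to the singularity z = -2).

c_0 = 1/16, c_1 = -1/32, c_2 = 3/256; R = 4.


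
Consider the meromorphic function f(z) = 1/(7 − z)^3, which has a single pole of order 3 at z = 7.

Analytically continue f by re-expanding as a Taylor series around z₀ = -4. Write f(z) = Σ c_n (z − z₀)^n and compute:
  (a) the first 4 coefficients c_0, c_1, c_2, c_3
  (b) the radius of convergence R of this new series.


Let w = z − z₀, so z = z₀ + w.
Then 7 − z = 7 − (z₀ + w) = (7 − z₀) − w = 11 − w.
f(z) = 1/(11 − w)^3 = (1/(11)^3) · (1 − w/(11))^{−3}.
By the binomial series (1−u)^{−3} = Σ_{n≥0} C(n+2, 2) u^n for |u|<1, with u = w/(11):
  c_n = C(n+2, 2) / (11)^(n+3).
  c_0 = 1/(11)^3 = 1/1331.
  c_1 = 3/(11)^4 = 3/14641.
  c_2 = 6/(11)^5 = 6/161051.
  c_3 = 10/(11)^6 = 10/1771561.
The series is valid for |w/d| < 1, i.e. |z − z₀| < |d|.
Radius of convergence: R = |7 − z₀| = |11| = 11 (distance from z₀ to the singularity z = 7).

c_0 = 1/1331, c_1 = 3/14641, c_2 = 6/161051, c_3 = 10/1771561; R = 11.


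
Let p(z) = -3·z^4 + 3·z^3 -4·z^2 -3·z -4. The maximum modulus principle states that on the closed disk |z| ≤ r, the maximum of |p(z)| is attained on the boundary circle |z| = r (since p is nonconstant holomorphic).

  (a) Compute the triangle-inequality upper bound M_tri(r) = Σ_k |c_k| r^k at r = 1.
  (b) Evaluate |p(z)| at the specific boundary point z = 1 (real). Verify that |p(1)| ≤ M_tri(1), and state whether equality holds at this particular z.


Coefficients: c_0 = -4, c_1 = -3, c_2 = -4, c_3 = 3, c_4 = -3. Radius r = 1.
Part (a). Triangle bound: M_tri(r) = Σ_k |c_k| r^k
  = |-4|·1^0 + |-3|·1^1 + |-4|·1^2 + |3|·1^3 + |-3|·1^4
  = 4 + 3 + 4 + 3 + 3 = 17.
This bounds M(r) := max_{|z|=r} |p(z)| from above; equality holds iff all terms c_k z^k can be made to align in phase at a single z on |z|=r.
Part (b). At z = 1 (real, on the circle |z| = r):
  p(1) = (-4)·1^0 + (-3)·1^1 + (-4)·1^2 + (3)·1^3 + (-3)·1^4 = -11.
  |p(1)| = 11.
Check: |p(1)| = 11 ≤ 17 = M_tri(1). ✓ Equality does not hold at z = 1 (the coefficients have mixed signs, so the terms do not all align in phase there).

M_tri(1) = 17; |p(1)| = 11; equality at z=1: no.


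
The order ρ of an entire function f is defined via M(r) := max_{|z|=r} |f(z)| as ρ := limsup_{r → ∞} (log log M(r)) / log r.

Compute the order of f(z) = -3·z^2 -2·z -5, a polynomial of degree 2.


|f(z)| ≤ Σ|c_k|·r^k = O(r^2) as r → ∞. Polynomial growth is O(e^{r^ε}) for every ε > 0 (since r^2/e^{r^ε} → 0), so ρ ≤ ε for all ε > 0, i.e. ρ = 0. Every nonconstant polynomial has order 0.
Therefore ρ = 0.

Order ρ = 0.


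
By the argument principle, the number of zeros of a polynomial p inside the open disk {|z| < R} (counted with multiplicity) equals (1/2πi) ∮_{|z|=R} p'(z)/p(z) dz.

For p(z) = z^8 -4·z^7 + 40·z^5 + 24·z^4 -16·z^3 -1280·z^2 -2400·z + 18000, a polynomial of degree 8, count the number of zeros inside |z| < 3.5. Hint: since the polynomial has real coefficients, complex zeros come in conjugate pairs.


The zeros of p are: (-3 + 1i), (-3 - 1i), (3 + 3i), (3 - 3i), (-1 + 3i), (-1 - 3i), (3 + 1i), (3 - 1i).
Their magnitudes are: 3.162, 3.162, 4.243, 4.243, 3.162, 3.162, 3.162, 3.162.
Zeros with |z| < R = 3.5: (-3 + 1i), (-3 - 1i), (-1 + 3i), (-1 - 3i), (3 + 1i), (3 - 1i).
Count = 6.
By the argument principle, (1/2πi) ∮_{|z|=R} p'(z)/p(z) dz equals exactly this count.

Number of zeros inside |z| < 3.5: 6.


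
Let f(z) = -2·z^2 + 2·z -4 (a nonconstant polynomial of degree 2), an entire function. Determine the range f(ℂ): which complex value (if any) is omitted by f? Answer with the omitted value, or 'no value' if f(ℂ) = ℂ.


Little Picard bounds the complement of f(ℂ) to at most one point.
For every w ∈ ℂ, the equation p(z) − w = 0 is a nonconstant polynomial in z and hence has at least one root by the fundamental theorem of algebra. So p is surjective onto ℂ, omitting no value.

Omitted value: no value.


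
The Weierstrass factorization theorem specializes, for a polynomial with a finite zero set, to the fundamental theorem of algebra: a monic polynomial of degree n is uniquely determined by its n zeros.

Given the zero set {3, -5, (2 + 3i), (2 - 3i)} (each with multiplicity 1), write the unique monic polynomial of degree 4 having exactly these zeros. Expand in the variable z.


The polynomial is p(z) = ∏_{α ∈ S} (z − α), where S = {3, -5, (2 + 3i), (2 - 3i)}.
Expanding the product yields: p(z) = z^4 -2·z^3 -10·z^2 + 86·z -195.
Note conjugate pairs combine to real quadratics: (z − (2+3i))(z − (2−3i)) = z² − 4z + 13.
The resulting polynomial has degree 4 and real coefficients as required.

p(z) = z^4 -2·z^3 -10·z^2 + 86·z -195.


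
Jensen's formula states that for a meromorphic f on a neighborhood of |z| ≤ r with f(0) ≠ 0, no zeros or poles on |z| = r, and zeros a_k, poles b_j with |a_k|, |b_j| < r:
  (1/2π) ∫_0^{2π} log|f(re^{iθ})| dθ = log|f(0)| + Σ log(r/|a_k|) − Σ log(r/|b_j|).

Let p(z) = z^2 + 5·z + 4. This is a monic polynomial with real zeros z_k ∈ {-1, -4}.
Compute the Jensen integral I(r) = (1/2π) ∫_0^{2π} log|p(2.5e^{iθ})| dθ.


Zeros: -4, -1; r = 2.5.
Inside |z| < r: -1. Outside (|z| ≥ r): -4.
p(0) = 4, so log|p(0)| = log(4) = 1.3863.
Apply Jensen: I(r) = log|p(0)| + Σ_k log(r/|z_k|), summed over zeros inside |z| < r.
  log(r/|z_k|) for z_k = -1: log(2.5/1) = 0.9163
  Outside zeros (-4) contribute nothing to the Jensen sum.
Sum over inside zeros: 0.9163.
I(r) = log|p(0)| + (inside sum) = 1.3863 + 0.9163 = 2.3026.
Note: since some zeros are outside |z| ≤ r, the simplified n·log(r) form does NOT apply — only the inside zeros contribute.

I(r) ≈ 2.3026.


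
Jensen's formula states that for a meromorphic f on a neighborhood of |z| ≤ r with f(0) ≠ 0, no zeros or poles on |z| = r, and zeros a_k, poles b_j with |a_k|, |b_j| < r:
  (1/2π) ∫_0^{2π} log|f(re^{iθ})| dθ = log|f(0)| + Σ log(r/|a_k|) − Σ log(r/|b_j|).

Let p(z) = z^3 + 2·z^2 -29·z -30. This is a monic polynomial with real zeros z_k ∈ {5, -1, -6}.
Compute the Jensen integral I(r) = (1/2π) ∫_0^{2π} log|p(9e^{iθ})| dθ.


Zeros: -6, -1, 5; r = 9.
Inside |z| < r: -6, -1, 5. Outside (|z| ≥ r): ∅.
p(0) = -30, so log|p(0)| = log(30) = 3.4012.
Apply Jensen: I(r) = log|p(0)| + Σ_k log(r/|z_k|), summed over zeros inside |z| < r.
  log(r/|z_k|) for z_k = 5: log(9/5) = 0.5878
  log(r/|z_k|) for z_k = -1: log(9/1) = 2.1972
  log(r/|z_k|) for z_k = -6: log(9/6) = 0.4055
Sum over inside zeros: 3.1905.
I(r) = log|p(0)| + (inside sum) = 3.4012 + 3.1905 = 6.5917.
Closed form (all zeros inside, monic): I(r) = n·log(r) = 3·log(9) = 6.5917. ✓

I(r) ≈ 6.5917.


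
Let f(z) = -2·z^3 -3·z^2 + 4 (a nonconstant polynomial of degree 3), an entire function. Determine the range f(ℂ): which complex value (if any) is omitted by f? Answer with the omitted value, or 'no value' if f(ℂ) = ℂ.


Little Picard bounds the complement of f(ℂ) to at most one point.
For every w ∈ ℂ, the equation p(z) − w = 0 is a nonconstant polynomial in z and hence has at least one root by the fundamental theorem of algebra. So p is surjective onto ℂ, omitting no value.

Omitted value: no value.


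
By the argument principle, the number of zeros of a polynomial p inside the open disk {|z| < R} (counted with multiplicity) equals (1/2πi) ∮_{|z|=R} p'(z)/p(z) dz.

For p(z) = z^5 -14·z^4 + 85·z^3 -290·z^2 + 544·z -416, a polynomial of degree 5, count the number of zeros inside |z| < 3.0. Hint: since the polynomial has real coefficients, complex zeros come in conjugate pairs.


The zeros of p are: 2, 4, (2 + 3i), (2 - 3i), 4.
Their magnitudes are: 2, 4, 3.606, 3.606, 4.
Zeros with |z| < R = 3.0: 2.
Count = 1.
By the argument principle, (1/2πi) ∮_{|z|=R} p'(z)/p(z) dz equals exactly this count.

Number of zeros inside |z| < 3.0: 1.


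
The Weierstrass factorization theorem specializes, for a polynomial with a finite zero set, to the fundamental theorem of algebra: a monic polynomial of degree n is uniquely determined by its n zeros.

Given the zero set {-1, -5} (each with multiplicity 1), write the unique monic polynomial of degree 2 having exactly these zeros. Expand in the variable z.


The polynomial is p(z) = ∏_{α ∈ S} (z − α), where S = {-1, -5}.
Expanding the product yields: p(z) = z^2 + 6·z + 5.
The resulting polynomial has degree 2 and real coefficients as required.

p(z) = z^2 + 6·z + 5.


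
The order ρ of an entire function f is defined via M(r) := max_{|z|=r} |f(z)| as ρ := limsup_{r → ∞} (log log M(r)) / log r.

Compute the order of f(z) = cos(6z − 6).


cos(w) is a linear combination of e^{iw} and e^{−iw} (or e^w, e^{−w} in the hyperbolic case), so |cos(w)| ≤ e^{|w|}. With w = 6z − 6, |w| ≤ 6|z| + 6 = 6r + 6 on |z| = r, giving M(r) ≤ e^{6r + 6}, so ρ ≤ 1. On a suitable ray (z = it for sin/cos; z = t for sinh/cosh, t real → ∞), |cos(6z − 6)| grows like e^{6|t|}/2, so ρ ≥ 1. Hence ρ = 1.
Therefore ρ = 1.

Order ρ = 1.


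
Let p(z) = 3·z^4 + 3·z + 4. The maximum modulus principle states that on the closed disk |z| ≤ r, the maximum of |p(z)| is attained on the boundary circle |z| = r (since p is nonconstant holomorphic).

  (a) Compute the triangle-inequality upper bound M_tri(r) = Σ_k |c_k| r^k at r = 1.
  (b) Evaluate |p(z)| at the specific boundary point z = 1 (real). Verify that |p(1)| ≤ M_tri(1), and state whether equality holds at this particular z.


Coefficients: c_0 = 4, c_1 = 3, c_2 = 0, c_3 = 0, c_4 = 3. Radius r = 1.
Part (a). Triangle bound: M_tri(r) = Σ_k |c_k| r^k
  = |4|·1^0 + |3|·1^1 + |0|·1^2 + |0|·1^3 + |3|·1^4
  = 4 + 3 + 0 + 0 + 3 = 10.
This bounds M(r) := max_{|z|=r} |p(z)| from above; equality holds iff all terms c_k z^k can be made to align in phase at a single z on |z|=r.
Part (b). At z = 1 (real, on the circle |z| = r):
  p(1) = (4)·1^0 + (3)·1^1 + (0)·1^2 + (0)·1^3 + (3)·1^4 = 10.
  |p(1)| = 10.
Since all nonzero coefficients share the same sign, |p(1)| = 10 = M_tri(1); the triangle bound is attained at z = 1, so in fact M(r) = 10.

M_tri(1) = 10; |p(1)| = 10; equality at z=1: yes.


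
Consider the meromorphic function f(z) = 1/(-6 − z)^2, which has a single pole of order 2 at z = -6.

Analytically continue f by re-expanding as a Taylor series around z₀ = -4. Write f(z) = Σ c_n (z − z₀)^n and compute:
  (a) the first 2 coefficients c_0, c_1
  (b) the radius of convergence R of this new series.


Let w = z − z₀, so z = z₀ + w.
Then -6 − z = -6 − (z₀ + w) = (-6 − z₀) − w = -2 − w.
f(z) = 1/(-2 − w)^2 = (1/(-2)^2) · (1 − w/(-2))^{−2}.
By the binomial series (1−u)^{−2} = Σ_{n≥0} C(n+1, 1) u^n for |u|<1, with u = w/(-2):
  c_n = C(n+1, 1) / (-2)^(n+2).
  c_0 = 1/(-2)^2 = 1/4.
  c_1 = 2/(-2)^3 = -1/4.
The series is valid for |w/d| < 1, i.e. |z − z₀| < |d|.
Radius of convergence: R = |-6 − z₀| = |-2| = 2 (distance from z₀ to the singularity z = -6).

c_0 = 1/4, c_1 = -1/4; R = 2.


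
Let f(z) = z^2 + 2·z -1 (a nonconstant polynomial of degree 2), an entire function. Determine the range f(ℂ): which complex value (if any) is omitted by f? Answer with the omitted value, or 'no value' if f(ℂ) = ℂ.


Little Picard bounds the complement of f(ℂ) to at most one point.
For every w ∈ ℂ, the equation p(z) − w = 0 is a nonconstant polynomial in z and hence has at least one root by the fundamental theorem of algebra. So p is surjective onto ℂ, omitting no value.

Omitted value: no value.


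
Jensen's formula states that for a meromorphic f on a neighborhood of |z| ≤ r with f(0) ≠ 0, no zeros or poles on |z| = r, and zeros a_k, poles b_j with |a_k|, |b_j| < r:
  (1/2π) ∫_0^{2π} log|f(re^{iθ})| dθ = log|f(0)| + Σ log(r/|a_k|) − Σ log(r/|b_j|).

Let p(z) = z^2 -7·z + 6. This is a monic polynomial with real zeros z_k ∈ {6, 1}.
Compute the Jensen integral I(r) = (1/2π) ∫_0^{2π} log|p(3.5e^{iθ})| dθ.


Zeros: 1, 6; r = 3.5.
Inside |z| < r: 1. Outside (|z| ≥ r): 6.
p(0) = 6, so log|p(0)| = log(6) = 1.7918.
Apply Jensen: I(r) = log|p(0)| + Σ_k log(r/|z_k|), summed over zeros inside |z| < r.
  log(r/|z_k|) for z_k = 1: log(3.5/1) = 1.2528
  Outside zeros (6) contribute nothing to the Jensen sum.
Sum over inside zeros: 1.2528.
I(r) = log|p(0)| + (inside sum) = 1.7918 + 1.2528 = 3.0445.
Note: since some zeros are outside |z| ≤ r, the simplified n·log(r) form does NOT apply — only the inside zeros contribute.

I(r) ≈ 3.0445.


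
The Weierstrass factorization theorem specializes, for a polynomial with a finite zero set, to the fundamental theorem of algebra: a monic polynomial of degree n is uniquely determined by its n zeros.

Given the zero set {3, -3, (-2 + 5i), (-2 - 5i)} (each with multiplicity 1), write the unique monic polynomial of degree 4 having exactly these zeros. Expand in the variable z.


The polynomial is p(z) = ∏_{α ∈ S} (z − α), where S = {3, -3, (-2 + 5i), (-2 - 5i)}.
Expanding the product yields: p(z) = z^4 + 4·z^3 + 20·z^2 -36·z -261.
Note conjugate pairs combine to real quadratics: (z − (-2+5i))(z − (-2−5i)) = z² + 4z + 29.
The resulting polynomial has degree 4 and real coefficients as required.

p(z) = z^4 + 4·z^3 + 20·z^2 -36·z -261.
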